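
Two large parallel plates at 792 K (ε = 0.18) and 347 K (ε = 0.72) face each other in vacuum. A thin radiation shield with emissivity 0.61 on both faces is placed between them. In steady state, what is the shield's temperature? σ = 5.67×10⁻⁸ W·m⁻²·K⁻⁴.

T_s ≈ 573 K

In steady state the net flux on the hot side equals that on the cold side.
σ(T₁⁴−T_s⁴)/D₁ = σ(T_s⁴−T₂⁴)/D₂, with D₁ = 1/ε₁+1/ε_s−1 = 6.195, D₂ = 1/ε_s+1/ε₂−1 = 2.028.
Solve for T_s⁴: T_s⁴ = (D₂·T₁⁴ + D₁·T₂⁴)/(D₁+D₂) = 1.080×10¹¹ K⁴.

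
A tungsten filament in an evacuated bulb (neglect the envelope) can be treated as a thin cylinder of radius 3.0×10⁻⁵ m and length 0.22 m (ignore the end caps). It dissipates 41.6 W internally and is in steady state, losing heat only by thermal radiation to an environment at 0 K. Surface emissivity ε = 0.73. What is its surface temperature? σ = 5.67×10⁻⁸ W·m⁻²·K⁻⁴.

Steady state: internal power = radiated power, P = εσA T⁴.
Radiating area A = 2πrL = 4.147×10⁻⁵ m².
T⁴ = P/(εσA) = 41.6/(0.73·5.67×10⁻⁸·4.147×10⁻⁵) = 2.424×10¹³ K⁴.
T = (2.424×10¹³)^(1/4).

T ≈ 2220 K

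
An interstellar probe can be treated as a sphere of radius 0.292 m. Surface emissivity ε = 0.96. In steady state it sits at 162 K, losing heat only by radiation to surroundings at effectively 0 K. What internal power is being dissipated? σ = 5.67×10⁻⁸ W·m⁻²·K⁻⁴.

P ≈ 40.2 W

Steady state: P = εσA T⁴.
A = 4πr² = 1.071 m²; T⁴ = (162)⁴ = 6.887×10⁸ K⁴.
P = 0.96 × 5.67×10⁻⁸ × 1.071 × 6.887×10⁸.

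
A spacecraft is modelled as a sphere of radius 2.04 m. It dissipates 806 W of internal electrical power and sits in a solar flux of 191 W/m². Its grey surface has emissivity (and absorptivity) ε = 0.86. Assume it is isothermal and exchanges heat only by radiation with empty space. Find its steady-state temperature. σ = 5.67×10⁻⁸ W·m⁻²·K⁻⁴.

At steady state, absorbed solar power + internal power = radiated power.
Absorbed: α·S·A_cross = 0.86·191·13.07 = 2148 W (cross-section πr²).
Total input = 2148 + 806 = 2954 W.
Radiated: εσ·A_surf·T⁴ with A_surf = 4πr² = 52.30 m².
T⁴ = 2954/(0.86·5.67×10⁻⁸·52.30) = 1.158×10⁹ K⁴.

T ≈ 184 K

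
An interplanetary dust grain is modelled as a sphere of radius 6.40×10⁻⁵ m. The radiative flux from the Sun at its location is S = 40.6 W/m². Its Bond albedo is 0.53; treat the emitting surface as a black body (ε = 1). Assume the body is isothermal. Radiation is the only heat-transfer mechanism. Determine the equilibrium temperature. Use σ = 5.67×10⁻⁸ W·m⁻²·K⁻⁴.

At equilibrium, absorbed power = emitted power.
Absorbing cross-section = πr² = 1.287×10⁻⁸ m²; emitting surface = 4πr² = 5.147×10⁻⁸ m² (ratio 4).
(1−a)S·A_cross = εσ·A_surf·T⁴  ⇒  T⁴ = (1−a)S/(4σ).
T⁴ = 0.470·40.6/(4·5.67×10⁻⁸) = 8.414×10⁷ K⁴.
T = (8.414×10⁷)^(1/4).

T ≈ 95.8 K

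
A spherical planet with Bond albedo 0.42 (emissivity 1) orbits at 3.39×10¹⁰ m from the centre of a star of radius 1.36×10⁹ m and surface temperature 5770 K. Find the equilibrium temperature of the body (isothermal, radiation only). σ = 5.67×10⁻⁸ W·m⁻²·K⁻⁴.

The star's surface emits σT_*⁴; at distance d the flux is S = σT_*⁴(R_*/d)².
S = 5.67×10⁻⁸·(5770)⁴·(1.36×10⁹/3.39×10¹⁰)² = 1.011×10⁵ W/m².
For an isothermal sphere T⁴ = (1−a)S/(4σ) = 2.587×10¹¹ K⁴.

T ≈ 713 K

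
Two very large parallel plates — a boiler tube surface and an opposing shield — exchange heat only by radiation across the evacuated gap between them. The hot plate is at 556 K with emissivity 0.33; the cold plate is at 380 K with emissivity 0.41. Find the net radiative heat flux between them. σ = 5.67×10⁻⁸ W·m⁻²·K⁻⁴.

For two infinite grey parallel plates, q = σ(T₁⁴ − T₂⁴)/(1/ε₁ + 1/ε₂ − 1).
T₁⁴ − T₂⁴ = 9.557×10¹⁰ − 2.085×10¹⁰ = 7.471×10¹⁰ K⁴.
1/ε₁ + 1/ε₂ − 1 = 3.030 + 2.439 − 1 = 4.469.
q = 5.67×10⁻⁸ × 7.471×10¹⁰ / 4.469.

q ≈ 948 W/m²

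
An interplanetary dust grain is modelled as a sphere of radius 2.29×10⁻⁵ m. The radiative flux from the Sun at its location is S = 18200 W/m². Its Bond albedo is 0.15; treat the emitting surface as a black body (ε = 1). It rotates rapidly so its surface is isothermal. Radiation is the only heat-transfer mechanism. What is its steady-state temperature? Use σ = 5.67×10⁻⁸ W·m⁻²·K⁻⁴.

T ≈ 511 K

At equilibrium, absorbed power = emitted power.
Absorbing cross-section = πr² = 1.647×10⁻⁹ m²; emitting surface = 4πr² = 6.590×10⁻⁹ m² (ratio 4).
(1−a)S·A_cross = εσ·A_surf·T⁴  ⇒  T⁴ = (1−a)S/(4σ).
T⁴ = 0.850·18200/(4·5.67×10⁻⁸) = 6.821×10¹⁰ K⁴.
T = (6.821×10¹⁰)^(1/4).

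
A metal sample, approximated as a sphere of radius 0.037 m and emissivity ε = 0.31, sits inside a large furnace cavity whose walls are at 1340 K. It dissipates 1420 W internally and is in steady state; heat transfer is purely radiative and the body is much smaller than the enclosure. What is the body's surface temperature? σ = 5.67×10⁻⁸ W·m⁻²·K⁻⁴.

For a small grey body in a large enclosure, net radiated power = εσA(T⁴ − T_w⁴).
Steady state: P = εσA(T⁴ − T_w⁴) with A = 4πr² = 0.01720 m².
T⁴ = P/(εσA) + T_w⁴ = 1420/(0.31·5.67×10⁻⁸·0.01720) + (1340)⁴
    = 4.696×10¹² + 3.224×10¹² = 7.920×10¹² K⁴.

T ≈ 1680 K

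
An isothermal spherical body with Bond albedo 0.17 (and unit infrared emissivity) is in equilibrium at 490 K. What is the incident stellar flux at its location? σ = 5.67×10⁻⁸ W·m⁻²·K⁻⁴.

S ≈ 15800 W/m²

(1−a)S·πr² = σ·4πr²·T⁴ ⇒ S = 4σT⁴/(1−a).
S = 4·5.67×10⁻⁸·5.765×10¹⁰/0.830.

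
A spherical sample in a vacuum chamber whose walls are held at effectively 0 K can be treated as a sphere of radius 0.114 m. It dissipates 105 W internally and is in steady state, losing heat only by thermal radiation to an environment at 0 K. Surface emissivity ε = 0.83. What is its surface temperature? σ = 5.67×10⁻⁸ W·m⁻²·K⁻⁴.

Steady state: internal power = radiated power, P = εσA T⁴.
Radiating area A = 4πr² = 0.1633 m².
T⁴ = P/(εσA) = 105/(0.83·5.67×10⁻⁸·0.1633) = 1.366×10¹⁰ K⁴.
T = (1.366×10¹⁰)^(1/4).

T ≈ 342 K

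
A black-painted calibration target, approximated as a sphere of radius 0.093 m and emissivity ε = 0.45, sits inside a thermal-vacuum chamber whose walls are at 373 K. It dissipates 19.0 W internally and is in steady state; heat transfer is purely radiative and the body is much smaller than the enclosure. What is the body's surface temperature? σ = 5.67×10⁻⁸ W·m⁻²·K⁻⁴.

For a small grey body in a large enclosure, net radiated power = εσA(T⁴ − T_w⁴).
Steady state: P = εσA(T⁴ − T_w⁴) with A = 4πr² = 0.1087 m².
T⁴ = P/(εσA) + T_w⁴ = 19.0/(0.45·5.67×10⁻⁸·0.1087) + (373)⁴
    = 6.851×10⁹ + 1.936×10¹⁰ = 2.621×10¹⁰ K⁴.

T ≈ 402 K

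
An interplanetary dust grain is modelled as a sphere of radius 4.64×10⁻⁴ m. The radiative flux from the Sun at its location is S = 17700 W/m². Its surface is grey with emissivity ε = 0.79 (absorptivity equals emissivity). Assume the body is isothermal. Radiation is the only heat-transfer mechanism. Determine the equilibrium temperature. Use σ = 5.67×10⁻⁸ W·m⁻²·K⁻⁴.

T ≈ 529 K

At equilibrium, absorbed power = emitted power.
Absorbing cross-section = πr² = 6.764×10⁻⁷ m²; emitting surface = 4πr² = 2.705×10⁻⁶ m² (ratio 4).
εS·A_cross = εσ·A_surf·T⁴  ⇒  T⁴ = S/(4σ)   (ε cancels).
T⁴ = 17700/(4·5.67×10⁻⁸) = 7.804×10¹⁰ K⁴.
T = (7.804×10¹⁰)^(1/4).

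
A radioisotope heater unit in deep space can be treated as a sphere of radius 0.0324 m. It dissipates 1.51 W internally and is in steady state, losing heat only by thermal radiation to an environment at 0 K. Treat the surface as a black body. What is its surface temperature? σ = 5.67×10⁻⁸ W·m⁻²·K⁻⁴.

T ≈ 212 K

Steady state: internal power = radiated power, P = εσA T⁴.
Radiating area A = 4πr² = 0.01319 m².
T⁴ = P/(εσA) = 1.51/(1.0·5.67×10⁻⁸·0.01319) = 2.019×10⁹ K⁴.
T = (2.019×10⁹)^(1/4).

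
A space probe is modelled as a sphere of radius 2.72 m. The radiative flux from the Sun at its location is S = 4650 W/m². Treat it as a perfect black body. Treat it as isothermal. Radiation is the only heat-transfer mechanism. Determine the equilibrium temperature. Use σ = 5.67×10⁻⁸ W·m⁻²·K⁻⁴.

At equilibrium, absorbed power = emitted power.
Absorbing cross-section = πr² = 23.24 m²; emitting surface = 4πr² = 92.97 m² (ratio 4).
S·A_cross = εσ·A_surf·T⁴  ⇒  T⁴ = S/(4σ).
T⁴ = 1.00·4650/(4·5.67×10⁻⁸) = 2.050×10¹⁰ K⁴.
T = (2.050×10¹⁰)^(1/4).

T ≈ 378 K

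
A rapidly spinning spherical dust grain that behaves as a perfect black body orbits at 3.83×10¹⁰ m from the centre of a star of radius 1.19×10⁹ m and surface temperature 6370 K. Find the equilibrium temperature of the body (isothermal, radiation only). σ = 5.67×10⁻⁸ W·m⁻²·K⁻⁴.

T ≈ 794 K

The star's surface emits σT_*⁴; at distance d the flux is S = σT_*⁴(R_*/d)².
S = 5.67×10⁻⁸·(6370)⁴·(1.19×10⁹/3.83×10¹⁰)² = 90120 W/m².
For an isothermal sphere T⁴ = (1−a)S/(4σ) = 3.974×10¹¹ K⁴.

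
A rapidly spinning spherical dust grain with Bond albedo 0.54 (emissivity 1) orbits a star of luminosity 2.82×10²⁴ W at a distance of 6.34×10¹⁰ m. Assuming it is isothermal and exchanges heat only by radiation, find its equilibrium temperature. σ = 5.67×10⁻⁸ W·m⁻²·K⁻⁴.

First find the stellar flux at distance d: S = L/(4πd²) = 2.82×10²⁴/(4π·(6.34×10¹⁰)²) = 55.83 W/m².
For an isothermal sphere, absorbed (1−a)S·πr² = emitted σ·4πr²·T⁴, so T⁴ = (1−a)S/(4σ).
T⁴ = 0.460·55.83/(4·5.67×10⁻⁸) = 1.132×10⁸ K⁴.

T ≈ 103 K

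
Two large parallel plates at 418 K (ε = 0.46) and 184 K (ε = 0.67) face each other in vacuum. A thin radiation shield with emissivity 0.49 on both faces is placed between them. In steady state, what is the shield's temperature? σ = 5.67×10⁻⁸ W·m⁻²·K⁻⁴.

In steady state the net flux on the hot side equals that on the cold side.
σ(T₁⁴−T_s⁴)/D₁ = σ(T_s⁴−T₂⁴)/D₂, with D₁ = 1/ε₁+1/ε_s−1 = 3.215, D₂ = 1/ε_s+1/ε₂−1 = 2.533.
Solve for T_s⁴: T_s⁴ = (D₂·T₁⁴ + D₁·T₂⁴)/(D₁+D₂) = 1.410×10¹⁰ K⁴.

T_s ≈ 345 K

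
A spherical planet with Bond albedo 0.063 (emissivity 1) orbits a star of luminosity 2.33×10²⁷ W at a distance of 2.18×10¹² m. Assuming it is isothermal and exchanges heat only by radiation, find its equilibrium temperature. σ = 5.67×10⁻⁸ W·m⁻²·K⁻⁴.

First find the stellar flux at distance d: S = L/(4πd²) = 2.33×10²⁷/(4π·(2.18×10¹²)²) = 39.02 W/m².
For an isothermal sphere, absorbed (1−a)S·πr² = emitted σ·4πr²·T⁴, so T⁴ = (1−a)S/(4σ).
T⁴ = 0.937·39.02/(4·5.67×10⁻⁸) = 1.612×10⁸ K⁴.

T ≈ 113 K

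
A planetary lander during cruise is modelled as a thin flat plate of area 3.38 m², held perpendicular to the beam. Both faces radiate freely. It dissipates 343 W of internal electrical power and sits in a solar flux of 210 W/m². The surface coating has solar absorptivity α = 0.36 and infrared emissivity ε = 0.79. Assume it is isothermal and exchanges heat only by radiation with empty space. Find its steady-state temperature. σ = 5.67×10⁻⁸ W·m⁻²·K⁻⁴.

At steady state, absorbed solar power + internal power = radiated power.
Absorbed: α·S·A_cross = 0.36·210·3.380 = 255.5 W (cross-section A).
Total input = 255.5 + 343 = 598.5 W.
Radiated: εσ·A_surf·T⁴ with A_surf = 2A = 6.760 m².
T⁴ = 598.5/(0.79·5.67×10⁻⁸·6.760) = 1.977×10⁹ K⁴.

T ≈ 211 K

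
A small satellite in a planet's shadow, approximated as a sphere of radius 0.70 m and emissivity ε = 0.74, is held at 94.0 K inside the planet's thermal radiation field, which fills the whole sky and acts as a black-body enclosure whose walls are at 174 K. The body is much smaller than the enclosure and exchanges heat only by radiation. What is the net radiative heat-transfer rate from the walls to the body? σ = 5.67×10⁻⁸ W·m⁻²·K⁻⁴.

P_net ≈ 217 W

For a small grey body in a large enclosure: P_net = εσA(T_body⁴ − T_wall⁴).
A = 4πr² = 6.158 m²; T_body⁴ − T_wall⁴ = 7.807×10⁷ − 9.166×10⁸ = -8.386×10⁸ K⁴.
|P_net| = 0.74·5.67×10⁻⁸·6.158·8.386×10⁸.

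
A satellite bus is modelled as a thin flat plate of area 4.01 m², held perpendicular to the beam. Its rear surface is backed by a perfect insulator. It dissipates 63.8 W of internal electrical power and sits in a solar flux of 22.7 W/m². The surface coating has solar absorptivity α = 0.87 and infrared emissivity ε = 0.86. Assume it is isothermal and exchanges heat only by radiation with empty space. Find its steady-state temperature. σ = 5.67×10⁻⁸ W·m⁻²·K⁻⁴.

At steady state, absorbed solar power + internal power = radiated power.
Absorbed: α·S·A_cross = 0.87·22.7·4.010 = 79.19 W (cross-section A).
Total input = 79.19 + 63.8 = 143.0 W.
Radiated: εσ·A_surf·T⁴ with A_surf = A = 4.010 m².
T⁴ = 143.0/(0.86·5.67×10⁻⁸·4.010) = 7.313×10⁸ K⁴.

T ≈ 164 K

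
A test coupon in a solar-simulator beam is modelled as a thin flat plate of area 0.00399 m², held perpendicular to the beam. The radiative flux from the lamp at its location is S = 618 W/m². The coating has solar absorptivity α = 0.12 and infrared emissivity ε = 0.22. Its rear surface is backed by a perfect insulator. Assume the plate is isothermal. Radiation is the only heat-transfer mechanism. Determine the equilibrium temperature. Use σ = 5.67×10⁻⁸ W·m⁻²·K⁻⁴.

At equilibrium, absorbed power = emitted power.
Absorbing cross-section = A = 0.003990 m²; emitting surface = A = 0.003990 m² (ratio 1).
αS·A_cross = εσ·A_surf·T⁴  ⇒  T⁴ = αS/(ε·1σ).
T⁴ = 0.120·618/(0.22·1·5.67×10⁻⁸) = 5.945×10⁹ K⁴.
T = (5.945×10⁹)^(1/4).

T ≈ 278 K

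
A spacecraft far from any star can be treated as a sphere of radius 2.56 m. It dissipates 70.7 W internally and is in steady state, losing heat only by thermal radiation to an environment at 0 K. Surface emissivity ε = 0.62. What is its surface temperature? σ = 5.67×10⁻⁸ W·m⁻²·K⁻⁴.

Steady state: internal power = radiated power, P = εσA T⁴.
Radiating area A = 4πr² = 82.35 m².
T⁴ = P/(εσA) = 70.7/(0.62·5.67×10⁻⁸·82.35) = 2.442×10⁷ K⁴.
T = (2.442×10⁷)^(1/4).

T ≈ 70.3 K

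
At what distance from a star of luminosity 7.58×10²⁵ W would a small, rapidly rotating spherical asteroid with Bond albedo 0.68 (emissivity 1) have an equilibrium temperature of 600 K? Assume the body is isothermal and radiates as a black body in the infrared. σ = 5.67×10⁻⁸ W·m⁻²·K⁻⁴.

For an isothermal black-emitting sphere, (1−a)S·πr² = σ·4πr²·T⁴ ⇒ S = 4σT⁴/(1−a).
S = 4·5.67×10⁻⁸·(600)⁴/0.320 = 91850 W/m².
Flux falls as S = L/(4πd²), so d = √(L/(4πS)) = √(7.58×10²⁵/(4π·91850)).

d ≈ 8.10×10⁹ m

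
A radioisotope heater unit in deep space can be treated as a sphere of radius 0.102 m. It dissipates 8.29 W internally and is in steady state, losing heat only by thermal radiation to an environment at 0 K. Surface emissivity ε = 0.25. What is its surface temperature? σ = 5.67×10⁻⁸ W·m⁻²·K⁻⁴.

T ≈ 259 K

Steady state: internal power = radiated power, P = εσA T⁴.
Radiating area A = 4πr² = 0.1307 m².
T⁴ = P/(εσA) = 8.29/(0.25·5.67×10⁻⁸·0.1307) = 4.473×10⁹ K⁴.
T = (4.473×10⁹)^(1/4).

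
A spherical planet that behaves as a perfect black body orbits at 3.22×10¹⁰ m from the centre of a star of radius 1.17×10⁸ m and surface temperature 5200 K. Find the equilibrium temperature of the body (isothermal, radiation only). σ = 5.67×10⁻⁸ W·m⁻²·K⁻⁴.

T ≈ 222 K

The star's surface emits σT_*⁴; at distance d the flux is S = σT_*⁴(R_*/d)².
S = 5.67×10⁻⁸·(5200)⁴·(1.17×10⁸/3.22×10¹⁰)² = 547.3 W/m².
For an isothermal sphere T⁴ = (1−a)S/(4σ) = 2.413×10⁹ K⁴.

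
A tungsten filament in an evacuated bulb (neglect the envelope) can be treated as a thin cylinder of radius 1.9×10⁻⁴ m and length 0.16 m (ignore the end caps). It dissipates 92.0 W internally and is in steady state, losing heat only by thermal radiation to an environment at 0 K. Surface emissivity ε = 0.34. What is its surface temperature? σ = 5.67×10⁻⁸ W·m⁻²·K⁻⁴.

Steady state: internal power = radiated power, P = εσA T⁴.
Radiating area A = 2πrL = 1.910×10⁻⁴ m².
T⁴ = P/(εσA) = 92.0/(0.34·5.67×10⁻⁸·1.910×10⁻⁴) = 2.498×10¹³ K⁴.
T = (2.498×10¹³)^(1/4).

T ≈ 2240 K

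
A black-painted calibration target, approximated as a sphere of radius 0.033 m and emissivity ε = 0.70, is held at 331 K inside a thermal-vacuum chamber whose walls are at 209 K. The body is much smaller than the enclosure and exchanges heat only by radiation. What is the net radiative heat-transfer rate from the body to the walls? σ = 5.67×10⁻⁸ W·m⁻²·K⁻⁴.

For a small grey body in a large enclosure: P_net = εσA(T_body⁴ − T_wall⁴).
A = 4πr² = 0.01368 m²; T_body⁴ − T_wall⁴ = 1.200×10¹⁰ − 1.908×10⁹ = 1.010×10¹⁰ K⁴.
|P_net| = 0.70·5.67×10⁻⁸·0.01368·1.010×10¹⁰.

P_net ≈ 5.48 W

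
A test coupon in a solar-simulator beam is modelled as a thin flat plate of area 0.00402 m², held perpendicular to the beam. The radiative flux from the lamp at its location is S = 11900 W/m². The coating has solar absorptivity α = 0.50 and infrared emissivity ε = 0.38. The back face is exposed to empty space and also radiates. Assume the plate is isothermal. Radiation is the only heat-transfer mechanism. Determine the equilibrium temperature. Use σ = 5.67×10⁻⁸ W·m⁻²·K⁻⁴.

At equilibrium, absorbed power = emitted power.
Absorbing cross-section = A = 0.004020 m²; emitting surface = 2A = 0.008040 m² (ratio 2).
αS·A_cross = εσ·A_surf·T⁴  ⇒  T⁴ = αS/(ε·2σ).
T⁴ = 0.500·11900/(0.38·2·5.67×10⁻⁸) = 1.381×10¹¹ K⁴.
T = (1.381×10¹¹)^(1/4).

T ≈ 610 K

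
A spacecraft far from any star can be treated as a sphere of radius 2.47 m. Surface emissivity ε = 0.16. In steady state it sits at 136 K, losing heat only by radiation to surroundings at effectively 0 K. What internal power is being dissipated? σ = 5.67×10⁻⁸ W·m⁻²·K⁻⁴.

Steady state: P = εσA T⁴.
A = 4πr² = 76.67 m²; T⁴ = (136)⁴ = 3.421×10⁸ K⁴.
P = 0.16 × 5.67×10⁻⁸ × 76.67 × 3.421×10⁸.

P ≈ 238 W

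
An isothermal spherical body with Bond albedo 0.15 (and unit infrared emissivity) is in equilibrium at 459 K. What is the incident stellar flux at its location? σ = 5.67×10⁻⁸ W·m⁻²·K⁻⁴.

S ≈ 11800 W/m²

(1−a)S·πr² = σ·4πr²·T⁴ ⇒ S = 4σT⁴/(1−a).
S = 4·5.67×10⁻⁸·4.439×10¹⁰/0.850.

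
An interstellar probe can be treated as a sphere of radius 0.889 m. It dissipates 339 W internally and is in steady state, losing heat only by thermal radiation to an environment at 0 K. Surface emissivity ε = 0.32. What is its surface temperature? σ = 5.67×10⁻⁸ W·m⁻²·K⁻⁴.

T ≈ 208 K

Steady state: internal power = radiated power, P = εσA T⁴.
Radiating area A = 4πr² = 9.931 m².
T⁴ = P/(εσA) = 339/(0.32·5.67×10⁻⁸·9.931) = 1.881×10⁹ K⁴.
T = (1.881×10⁹)^(1/4).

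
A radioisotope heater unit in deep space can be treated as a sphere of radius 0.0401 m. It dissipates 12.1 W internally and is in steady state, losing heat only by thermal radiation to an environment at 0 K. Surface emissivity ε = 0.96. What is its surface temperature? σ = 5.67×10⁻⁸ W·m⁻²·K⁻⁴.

T ≈ 324 K

Steady state: internal power = radiated power, P = εσA T⁴.
Radiating area A = 4πr² = 0.02021 m².
T⁴ = P/(εσA) = 12.1/(0.96·5.67×10⁻⁸·0.02021) = 1.100×10¹⁰ K⁴.
T = (1.100×10¹⁰)^(1/4).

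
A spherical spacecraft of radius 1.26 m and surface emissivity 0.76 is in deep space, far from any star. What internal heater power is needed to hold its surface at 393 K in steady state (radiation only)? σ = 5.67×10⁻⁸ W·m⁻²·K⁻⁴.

P = εσ·4πr²·T⁴.
4πr² = 19.95 m²; T⁴ = 2.385×10¹⁰ K⁴.
P = 0.76·5.67×10⁻⁸·19.95·2.385×10¹⁰.

P ≈ 20500 W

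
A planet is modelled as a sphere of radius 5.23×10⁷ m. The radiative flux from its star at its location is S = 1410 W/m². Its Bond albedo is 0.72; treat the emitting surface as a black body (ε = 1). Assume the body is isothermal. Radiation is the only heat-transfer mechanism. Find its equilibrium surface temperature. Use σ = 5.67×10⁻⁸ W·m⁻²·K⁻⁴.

At equilibrium, absorbed power = emitted power.
Absorbing cross-section = πr² = 8.593×10¹⁵ m²; emitting surface = 4πr² = 3.437×10¹⁶ m² (ratio 4).
(1−a)S·A_cross = εσ·A_surf·T⁴  ⇒  T⁴ = (1−a)S/(4σ).
T⁴ = 0.280·1410/(4·5.67×10⁻⁸) = 1.741×10⁹ K⁴.
T = (1.741×10⁹)^(1/4).

T ≈ 204 K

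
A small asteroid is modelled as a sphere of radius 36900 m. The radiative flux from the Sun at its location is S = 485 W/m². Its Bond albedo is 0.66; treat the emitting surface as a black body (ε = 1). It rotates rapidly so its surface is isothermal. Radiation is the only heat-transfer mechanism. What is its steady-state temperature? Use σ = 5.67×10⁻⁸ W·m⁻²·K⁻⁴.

T ≈ 164 K

At equilibrium, absorbed power = emitted power.
Absorbing cross-section = πr² = 4.278×10⁹ m²; emitting surface = 4πr² = 1.711×10¹⁰ m² (ratio 4).
(1−a)S·A_cross = εσ·A_surf·T⁴  ⇒  T⁴ = (1−a)S/(4σ).
T⁴ = 0.340·485/(4·5.67×10⁻⁸) = 7.271×10⁸ K⁴.
T = (7.271×10⁸)^(1/4).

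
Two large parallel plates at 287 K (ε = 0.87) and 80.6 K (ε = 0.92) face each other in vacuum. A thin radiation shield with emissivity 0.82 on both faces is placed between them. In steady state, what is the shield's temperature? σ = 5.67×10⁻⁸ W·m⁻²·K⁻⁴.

In steady state the net flux on the hot side equals that on the cold side.
σ(T₁⁴−T_s⁴)/D₁ = σ(T_s⁴−T₂⁴)/D₂, with D₁ = 1/ε₁+1/ε_s−1 = 1.369, D₂ = 1/ε_s+1/ε₂−1 = 1.306.
Solve for T_s⁴: T_s⁴ = (D₂·T₁⁴ + D₁·T₂⁴)/(D₁+D₂) = 3.335×10⁹ K⁴.

T_s ≈ 240 K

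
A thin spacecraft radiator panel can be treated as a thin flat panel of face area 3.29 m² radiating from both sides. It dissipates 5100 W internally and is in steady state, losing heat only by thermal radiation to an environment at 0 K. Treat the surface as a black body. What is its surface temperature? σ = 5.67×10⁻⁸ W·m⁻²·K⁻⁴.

T ≈ 342 K

Steady state: internal power = radiated power, P = εσA T⁴.
Radiating area A = 2·3.29 = 6.580 m².
T⁴ = P/(εσA) = 5100/(1.0·5.67×10⁻⁸·6.580) = 1.367×10¹⁰ K⁴.
T = (1.367×10¹⁰)^(1/4).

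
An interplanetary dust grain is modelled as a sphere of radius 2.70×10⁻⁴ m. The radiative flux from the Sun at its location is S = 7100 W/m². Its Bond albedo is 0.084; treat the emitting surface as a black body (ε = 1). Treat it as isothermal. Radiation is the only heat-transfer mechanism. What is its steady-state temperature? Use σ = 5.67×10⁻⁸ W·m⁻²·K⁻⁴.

T ≈ 412 K

At equilibrium, absorbed power = emitted power.
Absorbing cross-section = πr² = 2.290×10⁻⁷ m²; emitting surface = 4πr² = 9.161×10⁻⁷ m² (ratio 4).
(1−a)S·A_cross = εσ·A_surf·T⁴  ⇒  T⁴ = (1−a)S/(4σ).
T⁴ = 0.916·7100/(4·5.67×10⁻⁸) = 2.868×10¹⁰ K⁴.
T = (2.868×10¹⁰)^(1/4).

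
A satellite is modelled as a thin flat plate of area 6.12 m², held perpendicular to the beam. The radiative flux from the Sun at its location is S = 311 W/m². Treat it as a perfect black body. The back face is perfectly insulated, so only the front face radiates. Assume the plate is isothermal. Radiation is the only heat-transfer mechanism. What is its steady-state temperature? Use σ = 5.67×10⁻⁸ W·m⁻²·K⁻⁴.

T ≈ 272 K

At equilibrium, absorbed power = emitted power.
Absorbing cross-section = A = 6.120 m²; emitting surface = A = 6.120 m² (ratio 1).
S·A_cross = εσ·A_surf·T⁴  ⇒  T⁴ = S/(1σ).
T⁴ = 1.00·311/(1·5.67×10⁻⁸) = 5.485×10⁹ K⁴.
T = (5.485×10⁹)^(1/4).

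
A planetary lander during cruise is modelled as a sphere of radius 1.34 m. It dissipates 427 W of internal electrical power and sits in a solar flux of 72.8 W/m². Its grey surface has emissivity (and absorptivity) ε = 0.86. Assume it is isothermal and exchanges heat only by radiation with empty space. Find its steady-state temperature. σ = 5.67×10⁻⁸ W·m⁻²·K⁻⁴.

T ≈ 163 K

At steady state, absorbed solar power + internal power = radiated power.
Absorbed: α·S·A_cross = 0.86·72.8·5.641 = 353.2 W (cross-section πr²).
Total input = 353.2 + 427 = 780.2 W.
Radiated: εσ·A_surf·T⁴ with A_surf = 4πr² = 22.56 m².
T⁴ = 780.2/(0.86·5.67×10⁻⁸·22.56) = 7.091×10⁸ K⁴.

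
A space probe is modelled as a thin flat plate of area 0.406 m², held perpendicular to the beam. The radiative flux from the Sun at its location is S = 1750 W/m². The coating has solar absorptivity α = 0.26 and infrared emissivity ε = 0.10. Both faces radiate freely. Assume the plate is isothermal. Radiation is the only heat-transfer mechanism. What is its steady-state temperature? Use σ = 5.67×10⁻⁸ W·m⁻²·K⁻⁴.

T ≈ 448 K

At equilibrium, absorbed power = emitted power.
Absorbing cross-section = A = 0.4060 m²; emitting surface = 2A = 0.8120 m² (ratio 2).
αS·A_cross = εσ·A_surf·T⁴  ⇒  T⁴ = αS/(ε·2σ).
T⁴ = 0.260·1750/(0.10·2·5.67×10⁻⁸) = 4.012×10¹⁰ K⁴.
T = (4.012×10¹⁰)^(1/4).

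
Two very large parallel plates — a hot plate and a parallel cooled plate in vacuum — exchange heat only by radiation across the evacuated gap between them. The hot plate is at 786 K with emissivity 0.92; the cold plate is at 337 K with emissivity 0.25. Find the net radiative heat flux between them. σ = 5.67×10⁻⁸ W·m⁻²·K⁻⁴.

For two infinite grey parallel plates, q = σ(T₁⁴ − T₂⁴)/(1/ε₁ + 1/ε₂ − 1).
T₁⁴ − T₂⁴ = 3.817×10¹¹ − 1.290×10¹⁰ = 3.688×10¹¹ K⁴.
1/ε₁ + 1/ε₂ − 1 = 1.087 + 4.000 − 1 = 4.087.
q = 5.67×10⁻⁸ × 3.688×10¹¹ / 4.087.

q ≈ 5120 W/m²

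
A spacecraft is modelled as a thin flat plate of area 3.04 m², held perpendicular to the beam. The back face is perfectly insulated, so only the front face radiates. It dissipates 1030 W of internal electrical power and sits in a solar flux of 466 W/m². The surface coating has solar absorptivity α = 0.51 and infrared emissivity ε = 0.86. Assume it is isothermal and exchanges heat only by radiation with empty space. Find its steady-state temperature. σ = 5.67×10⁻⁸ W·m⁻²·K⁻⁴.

T ≈ 330 K

At steady state, absorbed solar power + internal power = radiated power.
Absorbed: α·S·A_cross = 0.51·466·3.040 = 722.5 W (cross-section A).
Total input = 722.5 + 1030 = 1752 W.
Radiated: εσ·A_surf·T⁴ with A_surf = A = 3.040 m².
T⁴ = 1752/(0.86·5.67×10⁻⁸·3.040) = 1.182×10¹⁰ K⁴.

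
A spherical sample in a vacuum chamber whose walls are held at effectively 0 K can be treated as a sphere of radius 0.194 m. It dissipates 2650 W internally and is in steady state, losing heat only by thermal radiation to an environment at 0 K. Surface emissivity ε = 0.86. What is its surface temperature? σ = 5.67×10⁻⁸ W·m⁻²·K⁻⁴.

Steady state: internal power = radiated power, P = εσA T⁴.
Radiating area A = 4πr² = 0.4729 m².
T⁴ = P/(εσA) = 2650/(0.86·5.67×10⁻⁸·0.4729) = 1.149×10¹¹ K⁴.
T = (1.149×10¹¹)^(1/4).

T ≈ 582 K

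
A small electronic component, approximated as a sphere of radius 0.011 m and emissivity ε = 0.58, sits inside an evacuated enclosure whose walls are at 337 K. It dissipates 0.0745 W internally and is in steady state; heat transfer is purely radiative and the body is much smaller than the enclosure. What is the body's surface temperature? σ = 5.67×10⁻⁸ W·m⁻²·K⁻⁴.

For a small grey body in a large enclosure, net radiated power = εσA(T⁴ − T_w⁴).
Steady state: P = εσA(T⁴ − T_w⁴) with A = 4πr² = 0.001521 m².
T⁴ = P/(εσA) + T_w⁴ = 0.0745/(0.58·5.67×10⁻⁸·0.001521) + (337)⁴
    = 1.490×10⁹ + 1.290×10¹⁰ = 1.439×10¹⁰ K⁴.

T ≈ 346 K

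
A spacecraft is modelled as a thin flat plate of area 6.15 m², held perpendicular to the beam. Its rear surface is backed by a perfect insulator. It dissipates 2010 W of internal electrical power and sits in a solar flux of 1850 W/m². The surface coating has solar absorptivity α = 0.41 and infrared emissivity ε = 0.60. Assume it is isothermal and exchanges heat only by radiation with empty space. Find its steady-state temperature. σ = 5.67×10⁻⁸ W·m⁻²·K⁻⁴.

T ≈ 423 K

At steady state, absorbed solar power + internal power = radiated power.
Absorbed: α·S·A_cross = 0.41·1850·6.150 = 4665 W (cross-section A).
Total input = 4665 + 2010 = 6675 W.
Radiated: εσ·A_surf·T⁴ with A_surf = A = 6.150 m².
T⁴ = 6675/(0.60·5.67×10⁻⁸·6.150) = 3.190×10¹⁰ K⁴.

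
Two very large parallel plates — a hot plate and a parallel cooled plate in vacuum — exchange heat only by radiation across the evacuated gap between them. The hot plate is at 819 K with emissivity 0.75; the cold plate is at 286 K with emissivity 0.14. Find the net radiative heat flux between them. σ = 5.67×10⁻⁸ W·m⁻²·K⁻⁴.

For two infinite grey parallel plates, q = σ(T₁⁴ − T₂⁴)/(1/ε₁ + 1/ε₂ − 1).
T₁⁴ − T₂⁴ = 4.499×10¹¹ − 6.691×10⁹ = 4.432×10¹¹ K⁴.
1/ε₁ + 1/ε₂ − 1 = 1.333 + 7.143 − 1 = 7.476.
q = 5.67×10⁻⁸ × 4.432×10¹¹ / 7.476.

q ≈ 3360 W/m²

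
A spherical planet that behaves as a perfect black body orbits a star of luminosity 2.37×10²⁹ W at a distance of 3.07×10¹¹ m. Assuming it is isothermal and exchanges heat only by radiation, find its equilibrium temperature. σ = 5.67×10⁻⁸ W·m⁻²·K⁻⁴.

T ≈ 969 K

First find the stellar flux at distance d: S = L/(4πd²) = 2.37×10²⁹/(4π·(3.07×10¹¹)²) = 2.001×10⁵ W/m².
For an isothermal sphere, absorbed (1−a)S·πr² = emitted σ·4πr²·T⁴, so T⁴ = (1−a)S/(4σ).
T⁴ = 1.00·2.001×10⁵/(4·5.67×10⁻⁸) = 8.823×10¹¹ K⁴.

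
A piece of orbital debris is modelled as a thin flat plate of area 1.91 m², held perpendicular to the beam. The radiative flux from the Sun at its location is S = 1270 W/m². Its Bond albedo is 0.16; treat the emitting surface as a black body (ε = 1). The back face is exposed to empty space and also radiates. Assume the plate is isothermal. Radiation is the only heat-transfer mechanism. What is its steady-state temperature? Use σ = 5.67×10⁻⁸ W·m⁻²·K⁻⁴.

At equilibrium, absorbed power = emitted power.
Absorbing cross-section = A = 1.910 m²; emitting surface = 2A = 3.820 m² (ratio 2).
(1−a)S·A_cross = εσ·A_surf·T⁴  ⇒  T⁴ = (1−a)S/(2σ).
T⁴ = 0.840·1270/(2·5.67×10⁻⁸) = 9.407×10⁹ K⁴.
T = (9.407×10⁹)^(1/4).

T ≈ 311 K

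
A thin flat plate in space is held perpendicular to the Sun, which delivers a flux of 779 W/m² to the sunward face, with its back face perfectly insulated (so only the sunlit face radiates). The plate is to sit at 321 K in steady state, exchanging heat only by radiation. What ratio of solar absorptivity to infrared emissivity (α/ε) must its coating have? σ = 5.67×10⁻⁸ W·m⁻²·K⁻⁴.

α/ε ≈ 0.773

Balance: αS·A = εσ·1A·T⁴ ⇒ α/ε = σT⁴/S.
α/ε = 5.67×10⁻⁸·(321)⁴/779 = 5.67×10⁻⁸·1.062×10¹⁰/779.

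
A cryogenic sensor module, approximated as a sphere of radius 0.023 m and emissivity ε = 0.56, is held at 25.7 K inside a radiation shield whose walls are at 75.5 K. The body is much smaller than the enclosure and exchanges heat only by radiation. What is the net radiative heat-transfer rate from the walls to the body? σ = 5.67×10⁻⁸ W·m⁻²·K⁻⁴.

For a small grey body in a large enclosure: P_net = εσA(T_body⁴ − T_wall⁴).
A = 4πr² = 0.006648 m²; T_body⁴ − T_wall⁴ = 4.362×10⁵ − 3.249×10⁷ = -3.206×10⁷ K⁴.
|P_net| = 0.56·5.67×10⁻⁸·0.006648·3.206×10⁷.

P_net ≈ 0.00677 W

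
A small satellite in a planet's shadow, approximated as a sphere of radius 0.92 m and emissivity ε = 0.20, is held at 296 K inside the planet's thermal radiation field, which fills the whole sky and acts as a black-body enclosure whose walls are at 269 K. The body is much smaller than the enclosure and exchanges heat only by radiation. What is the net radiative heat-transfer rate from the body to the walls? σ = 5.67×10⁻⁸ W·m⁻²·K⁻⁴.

P_net ≈ 294 W

For a small grey body in a large enclosure: P_net = εσA(T_body⁴ − T_wall⁴).
A = 4πr² = 10.64 m²; T_body⁴ − T_wall⁴ = 7.677×10⁹ − 5.236×10⁹ = 2.440×10⁹ K⁴.
|P_net| = 0.20·5.67×10⁻⁸·10.64·2.440×10⁹.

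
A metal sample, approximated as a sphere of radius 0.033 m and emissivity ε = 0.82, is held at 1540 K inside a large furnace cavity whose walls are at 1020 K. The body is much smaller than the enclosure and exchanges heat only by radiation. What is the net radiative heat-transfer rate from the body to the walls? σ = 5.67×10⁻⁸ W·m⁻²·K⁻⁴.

For a small grey body in a large enclosure: P_net = εσA(T_body⁴ − T_wall⁴).
A = 4πr² = 0.01368 m²; T_body⁴ − T_wall⁴ = 5.624×10¹² − 1.082×10¹² = 4.542×10¹² K⁴.
|P_net| = 0.82·5.67×10⁻⁸·0.01368·4.542×10¹².

P_net ≈ 2890 W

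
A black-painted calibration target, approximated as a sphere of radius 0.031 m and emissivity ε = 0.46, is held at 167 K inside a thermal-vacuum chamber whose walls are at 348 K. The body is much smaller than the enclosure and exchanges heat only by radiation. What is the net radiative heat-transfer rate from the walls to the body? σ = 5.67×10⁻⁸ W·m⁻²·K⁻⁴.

For a small grey body in a large enclosure: P_net = εσA(T_body⁴ − T_wall⁴).
A = 4πr² = 0.01208 m²; T_body⁴ − T_wall⁴ = 7.778×10⁸ − 1.467×10¹⁰ = -1.389×10¹⁰ K⁴.
|P_net| = 0.46·5.67×10⁻⁸·0.01208·1.389×10¹⁰.

P_net ≈ 4.37 W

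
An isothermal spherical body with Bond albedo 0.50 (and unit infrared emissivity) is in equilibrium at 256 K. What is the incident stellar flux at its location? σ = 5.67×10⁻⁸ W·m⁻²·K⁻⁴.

S ≈ 1950 W/m²

(1−a)S·πr² = σ·4πr²·T⁴ ⇒ S = 4σT⁴/(1−a).
S = 4·5.67×10⁻⁸·4.295×10⁹/0.500.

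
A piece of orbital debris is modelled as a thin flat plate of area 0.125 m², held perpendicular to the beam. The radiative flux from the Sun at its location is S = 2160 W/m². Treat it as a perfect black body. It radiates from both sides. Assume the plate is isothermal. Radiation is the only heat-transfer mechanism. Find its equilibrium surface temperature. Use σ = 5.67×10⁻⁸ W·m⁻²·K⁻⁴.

At equilibrium, absorbed power = emitted power.
Absorbing cross-section = A = 0.1250 m²; emitting surface = 2A = 0.2500 m² (ratio 2).
S·A_cross = εσ·A_surf·T⁴  ⇒  T⁴ = S/(2σ).
T⁴ = 1.00·2160/(2·5.67×10⁻⁸) = 1.905×10¹⁰ K⁴.
T = (1.905×10¹⁰)^(1/4).

T ≈ 372 K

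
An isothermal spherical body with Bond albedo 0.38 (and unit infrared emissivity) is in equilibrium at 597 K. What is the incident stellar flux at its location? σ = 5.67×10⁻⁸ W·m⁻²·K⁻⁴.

(1−a)S·πr² = σ·4πr²·T⁴ ⇒ S = 4σT⁴/(1−a).
S = 4·5.67×10⁻⁸·1.270×10¹¹/0.620.

S ≈ 46500 W/m²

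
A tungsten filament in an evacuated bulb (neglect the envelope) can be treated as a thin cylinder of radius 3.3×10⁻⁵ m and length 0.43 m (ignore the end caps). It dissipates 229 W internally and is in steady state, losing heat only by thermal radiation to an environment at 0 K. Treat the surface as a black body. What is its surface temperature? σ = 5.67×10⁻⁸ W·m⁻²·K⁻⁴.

Steady state: internal power = radiated power, P = εσA T⁴.
Radiating area A = 2πrL = 8.916×10⁻⁵ m².
T⁴ = P/(εσA) = 229/(1.0·5.67×10⁻⁸·8.916×10⁻⁵) = 4.530×10¹³ K⁴.
T = (4.530×10¹³)^(1/4).

T ≈ 2590 K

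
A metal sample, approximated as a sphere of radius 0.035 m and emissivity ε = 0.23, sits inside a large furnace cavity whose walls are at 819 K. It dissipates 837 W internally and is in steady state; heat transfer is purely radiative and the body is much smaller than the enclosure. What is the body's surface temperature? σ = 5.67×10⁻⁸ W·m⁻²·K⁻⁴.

For a small grey body in a large enclosure, net radiated power = εσA(T⁴ − T_w⁴).
Steady state: P = εσA(T⁴ − T_w⁴) with A = 4πr² = 0.01539 m².
T⁴ = P/(εσA) + T_w⁴ = 837/(0.23·5.67×10⁻⁸·0.01539) + (819)⁴
    = 4.169×10¹² + 4.499×10¹¹ = 4.619×10¹² K⁴.

T ≈ 1470 K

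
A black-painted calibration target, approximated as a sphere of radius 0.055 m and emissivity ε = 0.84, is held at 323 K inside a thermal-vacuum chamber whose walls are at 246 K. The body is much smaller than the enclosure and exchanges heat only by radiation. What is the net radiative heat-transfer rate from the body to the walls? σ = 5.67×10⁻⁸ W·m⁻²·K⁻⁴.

P_net ≈ 13.1 W

For a small grey body in a large enclosure: P_net = εσA(T_body⁴ − T_wall⁴).
A = 4πr² = 0.03801 m²; T_body⁴ − T_wall⁴ = 1.088×10¹⁰ − 3.662×10⁹ = 7.222×10⁹ K⁴.
|P_net| = 0.84·5.67×10⁻⁸·0.03801·7.222×10⁹.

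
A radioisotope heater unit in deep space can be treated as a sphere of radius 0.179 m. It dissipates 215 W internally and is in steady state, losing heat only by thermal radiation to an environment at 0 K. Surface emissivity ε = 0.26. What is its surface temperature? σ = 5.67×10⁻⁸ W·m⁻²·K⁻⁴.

T ≈ 436 K

Steady state: internal power = radiated power, P = εσA T⁴.
Radiating area A = 4πr² = 0.4026 m².
T⁴ = P/(εσA) = 215/(0.26·5.67×10⁻⁸·0.4026) = 3.622×10¹⁰ K⁴.
T = (3.622×10¹⁰)^(1/4).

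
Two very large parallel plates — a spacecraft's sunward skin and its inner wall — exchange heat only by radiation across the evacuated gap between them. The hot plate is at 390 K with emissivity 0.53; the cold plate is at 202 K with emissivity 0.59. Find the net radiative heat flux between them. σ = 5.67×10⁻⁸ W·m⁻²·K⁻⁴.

q ≈ 472 W/m²

For two infinite grey parallel plates, q = σ(T₁⁴ − T₂⁴)/(1/ε₁ + 1/ε₂ − 1).
T₁⁴ − T₂⁴ = 2.313×10¹⁰ − 1.665×10⁹ = 2.147×10¹⁰ K⁴.
1/ε₁ + 1/ε₂ − 1 = 1.887 + 1.695 − 1 = 2.582.
q = 5.67×10⁻⁸ × 2.147×10¹⁰ / 2.582.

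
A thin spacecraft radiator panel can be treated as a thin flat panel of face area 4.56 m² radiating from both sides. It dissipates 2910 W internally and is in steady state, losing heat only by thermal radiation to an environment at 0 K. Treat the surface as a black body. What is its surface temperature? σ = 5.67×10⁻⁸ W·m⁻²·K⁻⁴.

T ≈ 274 K

Steady state: internal power = radiated power, P = εσA T⁴.
Radiating area A = 2·4.56 = 9.120 m².
T⁴ = P/(εσA) = 2910/(1.0·5.67×10⁻⁸·9.120) = 5.627×10⁹ K⁴.
T = (5.627×10⁹)^(1/4).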